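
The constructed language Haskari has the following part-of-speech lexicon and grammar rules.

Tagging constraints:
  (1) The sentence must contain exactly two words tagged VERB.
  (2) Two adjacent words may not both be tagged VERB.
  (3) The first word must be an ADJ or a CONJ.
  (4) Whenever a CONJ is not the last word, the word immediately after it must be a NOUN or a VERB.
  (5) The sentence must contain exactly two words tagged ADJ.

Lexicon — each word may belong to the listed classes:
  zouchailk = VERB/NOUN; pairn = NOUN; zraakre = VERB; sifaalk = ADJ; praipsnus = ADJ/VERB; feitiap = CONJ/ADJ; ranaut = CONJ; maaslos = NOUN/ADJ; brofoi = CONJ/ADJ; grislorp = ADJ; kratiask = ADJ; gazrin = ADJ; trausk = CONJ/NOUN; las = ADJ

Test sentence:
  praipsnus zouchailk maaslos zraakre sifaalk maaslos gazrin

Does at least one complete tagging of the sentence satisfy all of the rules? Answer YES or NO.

Candidates per position — 1:praipsnus {ADJ,VERB}; 2:zouchailk {VERB,NOUN}; 3:maaslos {NOUN,ADJ}; 4:zraakre {VERB}; 5:sifaalk {ADJ}; 6:maaslos {NOUN,ADJ}; 7:gazrin {ADJ}.
Every candidate sequence violates at least one rule; no consistent tagging exists.

NO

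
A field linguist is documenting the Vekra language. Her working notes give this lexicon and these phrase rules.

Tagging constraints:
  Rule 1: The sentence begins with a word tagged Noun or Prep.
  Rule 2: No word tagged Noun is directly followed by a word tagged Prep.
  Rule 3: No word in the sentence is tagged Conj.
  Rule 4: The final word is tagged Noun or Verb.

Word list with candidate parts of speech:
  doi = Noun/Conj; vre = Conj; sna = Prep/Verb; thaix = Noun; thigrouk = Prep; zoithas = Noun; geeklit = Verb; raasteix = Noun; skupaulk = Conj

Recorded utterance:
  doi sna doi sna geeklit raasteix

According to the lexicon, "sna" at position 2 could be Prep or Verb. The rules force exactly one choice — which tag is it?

Verb

Candidates per position — 1:doi {Noun,Conj}; 2:sna {Prep,Verb}; 3:doi {Noun,Conj}; 4:sna {Prep,Verb}; 5:geeklit {Verb}; 6:raasteix {Noun}.
Position 1: Conj is ruled out by rule 1; that leaves Noun.
Position 2: Prep is ruled out by rule 2; that leaves Verb.
Position 3: Conj is ruled out by rule 3; that leaves Noun.
Position 4: Prep is ruled out by rule 2; that leaves Verb.
The unique satisfying tagging is: Noun Verb Noun Verb Verb Noun.
Check: rule 1 ✓; rule 2 ✓; rule 3 ✓; rule 4 ✓.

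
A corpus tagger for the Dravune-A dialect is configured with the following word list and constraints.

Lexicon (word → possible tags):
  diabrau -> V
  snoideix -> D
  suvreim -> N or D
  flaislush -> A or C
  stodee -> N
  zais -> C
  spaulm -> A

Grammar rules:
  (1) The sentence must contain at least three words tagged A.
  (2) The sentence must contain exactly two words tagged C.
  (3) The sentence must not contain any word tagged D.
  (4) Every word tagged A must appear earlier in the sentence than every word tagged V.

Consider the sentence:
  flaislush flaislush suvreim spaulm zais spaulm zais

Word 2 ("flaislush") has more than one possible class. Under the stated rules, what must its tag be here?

A

Candidates per position — 1:flaislush {A,C}; 2:flaislush {A,C}; 3:suvreim {N,D}; 4:spaulm {A}; 5:zais {C}; 6:spaulm {A}; 7:zais {C}.
If word 1 were C, no tagging could satisfy rule 2; so word 1 is A.
If word 2 were C, no tagging could satisfy rule 2; so word 2 is A.
If word 3 were D, no tagging could satisfy rule 3; so word 3 is N.
So the tagging must be: A A N A C A C.
Check: rule 1 satisfied; rule 2 satisfied; rule 3 satisfied; rule 4 satisfied.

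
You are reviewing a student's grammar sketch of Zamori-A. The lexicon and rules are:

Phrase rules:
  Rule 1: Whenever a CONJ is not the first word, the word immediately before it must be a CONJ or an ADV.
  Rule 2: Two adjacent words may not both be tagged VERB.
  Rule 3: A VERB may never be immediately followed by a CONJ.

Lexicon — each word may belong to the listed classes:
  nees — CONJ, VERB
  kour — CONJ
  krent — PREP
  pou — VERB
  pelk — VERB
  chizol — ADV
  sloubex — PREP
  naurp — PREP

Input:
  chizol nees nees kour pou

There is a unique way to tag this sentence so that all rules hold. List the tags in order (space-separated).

Candidates per position — 1:chizol {ADV}; 2:nees {CONJ,VERB}; 3:nees {CONJ,VERB}; 4:kour {CONJ}; 5:pou {VERB}.
If word 2 were VERB, no tagging could satisfy rule 1; so word 2 is CONJ.
If word 3 were VERB, no tagging could satisfy rule 1; so word 3 is CONJ.
That leaves exactly one tagging: ADV CONJ CONJ CONJ VERB.
Verifying each rule — rule 1 ok; rule 2 ok; rule 3 ok.

ADV CONJ CONJ CONJ VERB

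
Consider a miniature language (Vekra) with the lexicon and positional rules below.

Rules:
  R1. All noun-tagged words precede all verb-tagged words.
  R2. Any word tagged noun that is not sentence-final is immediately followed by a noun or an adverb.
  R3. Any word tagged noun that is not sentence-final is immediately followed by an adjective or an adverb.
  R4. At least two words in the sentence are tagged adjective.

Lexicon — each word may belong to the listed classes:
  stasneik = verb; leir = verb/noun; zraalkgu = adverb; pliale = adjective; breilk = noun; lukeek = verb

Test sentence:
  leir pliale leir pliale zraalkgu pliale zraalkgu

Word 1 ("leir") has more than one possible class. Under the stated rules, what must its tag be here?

Candidates per position — 1:leir {verb,noun}; 2:pliale {adjective}; 3:leir {verb,noun}; 4:pliale {adjective}; 5:zraalkgu {adverb}; 6:pliale {adjective}; 7:zraalkgu {adverb}.
Position 1: noun is ruled out by rule 2; that leaves verb.
Position 3: noun is ruled out by rule 1; that leaves verb.
That leaves exactly one tagging: verb adjective verb adjective adverb adjective adverb.
Check: rule 1 ✓; rule 2 ✓; rule 3 ✓; rule 4 ✓.

verb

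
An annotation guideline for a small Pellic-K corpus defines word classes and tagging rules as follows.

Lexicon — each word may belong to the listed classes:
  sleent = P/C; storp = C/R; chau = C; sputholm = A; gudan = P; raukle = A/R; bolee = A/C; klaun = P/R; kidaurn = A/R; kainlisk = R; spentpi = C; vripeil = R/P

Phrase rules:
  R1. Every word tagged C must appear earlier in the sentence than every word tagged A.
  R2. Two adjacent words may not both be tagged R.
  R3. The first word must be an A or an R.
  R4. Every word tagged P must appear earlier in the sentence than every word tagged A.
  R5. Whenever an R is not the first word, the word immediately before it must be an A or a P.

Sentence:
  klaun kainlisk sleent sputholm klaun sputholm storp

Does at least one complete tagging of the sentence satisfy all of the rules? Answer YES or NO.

NO

Candidates per position — 1:klaun {P,R}; 2:kainlisk {R}; 3:sleent {P,C}; 4:sputholm {A}; 5:klaun {P,R}; 6:sputholm {A}; 7:storp {C,R}.
Every candidate sequence violates at least one rule; no consistent tagging exists.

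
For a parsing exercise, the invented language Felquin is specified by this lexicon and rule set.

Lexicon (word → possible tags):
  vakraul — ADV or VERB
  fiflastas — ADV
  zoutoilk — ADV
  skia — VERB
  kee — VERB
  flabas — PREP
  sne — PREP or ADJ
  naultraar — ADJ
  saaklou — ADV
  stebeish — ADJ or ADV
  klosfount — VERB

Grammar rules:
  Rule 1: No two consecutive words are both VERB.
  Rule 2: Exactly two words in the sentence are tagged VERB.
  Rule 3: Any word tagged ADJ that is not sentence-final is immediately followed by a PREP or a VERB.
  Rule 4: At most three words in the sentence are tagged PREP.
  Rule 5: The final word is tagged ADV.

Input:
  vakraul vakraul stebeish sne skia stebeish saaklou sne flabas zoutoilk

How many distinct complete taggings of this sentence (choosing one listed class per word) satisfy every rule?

Candidates per position — 1:vakraul {ADV,VERB}; 2:vakraul {ADV,VERB}; 3:stebeish {ADJ,ADV}; 4:sne {PREP,ADJ}; 5:skia {VERB}; 6:stebeish {ADJ,ADV}; 7:saaklou {ADV}; 8:sne {PREP,ADJ}; 9:flabas {PREP}; 10:zoutoilk {ADV}.
There are 64 candidate sequences in total.
Checking each against the rules leaves 12 sequences.
Count = 12.

12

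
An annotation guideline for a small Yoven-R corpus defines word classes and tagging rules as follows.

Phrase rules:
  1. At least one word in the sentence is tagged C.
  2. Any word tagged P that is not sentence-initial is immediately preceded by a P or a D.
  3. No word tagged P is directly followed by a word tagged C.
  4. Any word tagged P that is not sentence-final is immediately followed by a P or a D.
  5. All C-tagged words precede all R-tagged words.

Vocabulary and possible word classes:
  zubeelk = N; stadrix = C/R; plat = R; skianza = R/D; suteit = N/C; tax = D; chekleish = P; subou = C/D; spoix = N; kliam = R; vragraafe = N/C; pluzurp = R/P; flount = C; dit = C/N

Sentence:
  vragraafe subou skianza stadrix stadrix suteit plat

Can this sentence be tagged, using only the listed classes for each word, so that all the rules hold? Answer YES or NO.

YES

Candidates per position — 1:vragraafe {N,C}; 2:subou {C,D}; 3:skianza {R,D}; 4:stadrix {C,R}; 5:stadrix {C,R}; 6:suteit {N,C}; 7:plat {R}.
One satisfying assignment: C D D C C N R.
Check: rule 1 ✓; rule 2 ✓; rule 3 ✓; rule 4 ✓; rule 5 ✓.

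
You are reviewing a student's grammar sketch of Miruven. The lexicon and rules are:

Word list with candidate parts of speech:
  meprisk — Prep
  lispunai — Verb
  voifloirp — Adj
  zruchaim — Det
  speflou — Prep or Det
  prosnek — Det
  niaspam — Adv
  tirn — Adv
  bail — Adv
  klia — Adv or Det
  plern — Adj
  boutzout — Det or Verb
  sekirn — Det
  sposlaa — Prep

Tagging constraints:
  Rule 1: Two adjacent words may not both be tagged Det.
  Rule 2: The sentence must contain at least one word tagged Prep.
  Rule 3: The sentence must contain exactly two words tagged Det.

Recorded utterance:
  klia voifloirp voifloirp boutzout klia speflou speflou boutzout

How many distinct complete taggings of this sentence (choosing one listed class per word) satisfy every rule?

Candidates per position — 1:klia {Adv,Det}; 2:voifloirp {Adj}; 3:voifloirp {Adj}; 4:boutzout {Det,Verb}; 5:klia {Adv,Det}; 6:speflou {Prep,Det}; 7:speflou {Prep,Det}; 8:boutzout {Det,Verb}.
There are 64 candidate sequences in total.
Checking each against the rules leaves 11 sequences.
Count = 11.

11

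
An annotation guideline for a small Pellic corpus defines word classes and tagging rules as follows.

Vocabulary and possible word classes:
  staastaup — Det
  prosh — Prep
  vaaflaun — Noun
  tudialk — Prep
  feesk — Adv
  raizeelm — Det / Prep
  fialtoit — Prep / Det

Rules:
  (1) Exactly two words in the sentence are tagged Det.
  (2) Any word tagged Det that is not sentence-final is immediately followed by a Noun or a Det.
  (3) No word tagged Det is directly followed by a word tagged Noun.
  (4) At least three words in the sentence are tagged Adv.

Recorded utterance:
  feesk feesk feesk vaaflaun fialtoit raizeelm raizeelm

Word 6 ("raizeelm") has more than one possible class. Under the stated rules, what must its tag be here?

Candidates per position — 1:feesk {Adv}; 2:feesk {Adv}; 3:feesk {Adv}; 4:vaaflaun {Noun}; 5:fialtoit {Prep,Det}; 6:raizeelm {Det,Prep}; 7:raizeelm {Det,Prep}.
Position 6: the remaining choice is settled jointly with positions 5, 7 — only Det at position 6 is part of a tagging that satisfies every rule.
So the tagging must be: Adv Adv Adv Noun Prep Det Det.
Check: rule 1 satisfied; rule 2 satisfied; rule 3 satisfied; rule 4 satisfied.

Det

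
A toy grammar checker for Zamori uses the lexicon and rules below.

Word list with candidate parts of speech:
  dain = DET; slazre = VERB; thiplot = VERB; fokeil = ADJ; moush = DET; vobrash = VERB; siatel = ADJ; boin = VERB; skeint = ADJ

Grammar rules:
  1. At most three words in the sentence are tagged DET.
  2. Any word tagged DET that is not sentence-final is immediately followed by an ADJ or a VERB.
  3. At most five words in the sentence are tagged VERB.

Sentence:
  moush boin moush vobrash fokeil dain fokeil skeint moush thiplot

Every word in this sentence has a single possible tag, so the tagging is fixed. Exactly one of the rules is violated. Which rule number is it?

Fixed tagging: DET VERB DET VERB ADJ DET ADJ ADJ DET VERB.
Checking each rule: R1 ✗, R2 ✓, R3 ✓.
Only rule 1 fails.

1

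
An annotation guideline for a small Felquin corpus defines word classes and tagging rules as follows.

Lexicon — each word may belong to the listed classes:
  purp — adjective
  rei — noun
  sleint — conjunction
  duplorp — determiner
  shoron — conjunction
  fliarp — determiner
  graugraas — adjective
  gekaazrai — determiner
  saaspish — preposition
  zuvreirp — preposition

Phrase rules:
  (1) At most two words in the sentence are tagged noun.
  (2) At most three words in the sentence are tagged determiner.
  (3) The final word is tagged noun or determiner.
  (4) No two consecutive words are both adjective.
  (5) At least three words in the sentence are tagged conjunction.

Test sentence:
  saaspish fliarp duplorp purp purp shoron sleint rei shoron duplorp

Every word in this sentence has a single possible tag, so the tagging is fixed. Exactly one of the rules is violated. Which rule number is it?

Fixed tagging: preposition determiner determiner adjective adjective conjunction conjunction noun conjunction determiner.
Checking each rule: R1 pass, R2 pass, R3 pass, R4 fail, R5 pass.
Only rule 4 fails.

4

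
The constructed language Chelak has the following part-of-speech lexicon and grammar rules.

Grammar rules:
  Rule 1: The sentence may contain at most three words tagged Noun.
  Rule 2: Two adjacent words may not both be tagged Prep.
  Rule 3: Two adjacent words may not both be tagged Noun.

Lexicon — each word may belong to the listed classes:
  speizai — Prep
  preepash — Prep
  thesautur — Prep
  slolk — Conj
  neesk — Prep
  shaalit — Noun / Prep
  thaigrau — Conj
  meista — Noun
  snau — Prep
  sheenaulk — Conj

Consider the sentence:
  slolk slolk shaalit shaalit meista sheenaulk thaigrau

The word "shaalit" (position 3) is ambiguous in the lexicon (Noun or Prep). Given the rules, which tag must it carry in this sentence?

Noun

Candidates per position — 1:slolk {Conj}; 2:slolk {Conj}; 3:shaalit {Noun,Prep}; 4:shaalit {Noun,Prep}; 5:meista {Noun}; 6:sheenaulk {Conj}; 7:thaigrau {Conj}.
Position 4: tagging it Noun would leave rule 3 unsatisfiable, so it must be Prep.
Position 3: tagging it Prep would leave rule 2 unsatisfiable, so it must be Noun.
The only consistent sequence is: Conj Conj Noun Prep Noun Conj Conj.
Rule-by-rule: rule 1 ✓; rule 2 ✓; rule 3 ✓.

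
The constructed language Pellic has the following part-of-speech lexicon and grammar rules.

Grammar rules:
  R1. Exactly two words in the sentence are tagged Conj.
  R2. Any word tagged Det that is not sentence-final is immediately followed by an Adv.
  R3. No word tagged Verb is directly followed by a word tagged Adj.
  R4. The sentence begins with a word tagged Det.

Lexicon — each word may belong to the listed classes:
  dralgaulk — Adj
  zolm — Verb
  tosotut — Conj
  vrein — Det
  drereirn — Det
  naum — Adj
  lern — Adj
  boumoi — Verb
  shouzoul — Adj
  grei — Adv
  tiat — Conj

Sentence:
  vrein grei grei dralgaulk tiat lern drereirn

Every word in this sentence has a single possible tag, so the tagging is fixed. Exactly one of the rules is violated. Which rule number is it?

1

Fixed tagging: Det Adv Adv Adj Conj Adj Det.
Checking each rule: R1 fail, R2 pass, R3 pass, R4 pass.
Only rule 1 fails.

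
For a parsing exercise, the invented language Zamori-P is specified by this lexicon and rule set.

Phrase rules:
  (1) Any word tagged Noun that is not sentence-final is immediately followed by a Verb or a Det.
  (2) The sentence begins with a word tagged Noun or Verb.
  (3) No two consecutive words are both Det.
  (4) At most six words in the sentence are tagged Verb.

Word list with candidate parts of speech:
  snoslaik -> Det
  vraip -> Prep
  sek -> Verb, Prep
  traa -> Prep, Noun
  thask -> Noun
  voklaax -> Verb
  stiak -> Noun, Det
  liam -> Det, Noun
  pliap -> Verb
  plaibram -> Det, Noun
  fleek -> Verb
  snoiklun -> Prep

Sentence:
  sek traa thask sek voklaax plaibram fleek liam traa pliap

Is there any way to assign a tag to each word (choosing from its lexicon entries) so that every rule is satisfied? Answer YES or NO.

YES

Candidates per position — 1:sek {Verb,Prep}; 2:traa {Prep,Noun}; 3:thask {Noun}; 4:sek {Verb,Prep}; 5:voklaax {Verb}; 6:plaibram {Det,Noun}; 7:fleek {Verb}; 8:liam {Det,Noun}; 9:traa {Prep,Noun}; 10:pliap {Verb}.
One satisfying assignment: Verb Prep Noun Verb Verb Noun Verb Det Noun Verb.
Checking: rule 1 ok; rule 2 ok; rule 3 ok; rule 4 ok.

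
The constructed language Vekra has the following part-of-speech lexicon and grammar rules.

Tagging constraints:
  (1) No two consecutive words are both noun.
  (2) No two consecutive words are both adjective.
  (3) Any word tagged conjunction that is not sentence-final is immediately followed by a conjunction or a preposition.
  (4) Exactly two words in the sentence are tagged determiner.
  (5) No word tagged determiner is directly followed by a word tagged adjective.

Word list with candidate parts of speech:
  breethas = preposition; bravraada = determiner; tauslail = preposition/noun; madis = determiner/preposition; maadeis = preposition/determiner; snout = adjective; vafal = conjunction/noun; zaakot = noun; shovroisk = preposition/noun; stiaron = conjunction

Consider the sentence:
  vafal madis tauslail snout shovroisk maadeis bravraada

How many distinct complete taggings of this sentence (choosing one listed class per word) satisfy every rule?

12

Candidates per position — 1:vafal {conjunction,noun}; 2:madis {determiner,preposition}; 3:tauslail {preposition,noun}; 4:snout {adjective}; 5:shovroisk {preposition,noun}; 6:maadeis {preposition,determiner}; 7:bravraada {determiner}.
There are 32 candidate sequences in total.
Checking each against the rules leaves 12 sequences.
Count = 12.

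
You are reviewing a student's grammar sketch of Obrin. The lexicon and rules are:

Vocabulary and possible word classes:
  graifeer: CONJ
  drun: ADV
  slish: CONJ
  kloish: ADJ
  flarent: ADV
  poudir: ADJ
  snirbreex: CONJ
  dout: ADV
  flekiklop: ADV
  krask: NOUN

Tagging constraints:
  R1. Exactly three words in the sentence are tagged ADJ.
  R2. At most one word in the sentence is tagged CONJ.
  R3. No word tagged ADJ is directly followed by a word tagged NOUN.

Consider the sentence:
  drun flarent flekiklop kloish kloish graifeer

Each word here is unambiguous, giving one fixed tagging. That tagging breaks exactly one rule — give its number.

Fixed tagging: ADV ADV ADV ADJ ADJ CONJ.
Checking each rule: R1 fail, R2 pass, R3 pass.
Only rule 1 fails.

1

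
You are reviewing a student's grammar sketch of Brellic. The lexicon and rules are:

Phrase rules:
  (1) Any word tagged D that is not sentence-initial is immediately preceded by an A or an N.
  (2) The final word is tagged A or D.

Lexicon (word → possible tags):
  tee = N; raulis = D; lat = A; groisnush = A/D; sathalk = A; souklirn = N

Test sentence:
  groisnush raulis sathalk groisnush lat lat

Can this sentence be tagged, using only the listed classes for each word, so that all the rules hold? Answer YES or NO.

Candidates per position — 1:groisnush {A,D}; 2:raulis {D}; 3:sathalk {A}; 4:groisnush {A,D}; 5:lat {A}; 6:lat {A}.
One satisfying assignment: A D A D A A.
Verifying each rule — rule 1 ok; rule 2 ok.

YES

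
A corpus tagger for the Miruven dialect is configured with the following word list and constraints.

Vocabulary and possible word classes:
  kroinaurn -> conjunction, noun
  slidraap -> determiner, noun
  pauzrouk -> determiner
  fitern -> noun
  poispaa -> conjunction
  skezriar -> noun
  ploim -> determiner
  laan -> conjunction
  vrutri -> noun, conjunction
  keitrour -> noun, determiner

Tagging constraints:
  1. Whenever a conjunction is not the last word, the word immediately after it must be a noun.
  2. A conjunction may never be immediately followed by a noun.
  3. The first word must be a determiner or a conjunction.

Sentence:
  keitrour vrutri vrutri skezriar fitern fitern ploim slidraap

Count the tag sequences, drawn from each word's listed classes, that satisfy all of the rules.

Candidates per position — 1:keitrour {noun,determiner}; 2:vrutri {noun,conjunction}; 3:vrutri {noun,conjunction}; 4:skezriar {noun}; 5:fitern {noun}; 6:fitern {noun}; 7:ploim {determiner}; 8:slidraap {determiner,noun}.
There are 16 candidate sequences in total.
The sequences that satisfy every rule: determiner noun noun noun noun noun determiner determiner; determiner noun noun noun noun noun determiner noun.
Count = 2.

2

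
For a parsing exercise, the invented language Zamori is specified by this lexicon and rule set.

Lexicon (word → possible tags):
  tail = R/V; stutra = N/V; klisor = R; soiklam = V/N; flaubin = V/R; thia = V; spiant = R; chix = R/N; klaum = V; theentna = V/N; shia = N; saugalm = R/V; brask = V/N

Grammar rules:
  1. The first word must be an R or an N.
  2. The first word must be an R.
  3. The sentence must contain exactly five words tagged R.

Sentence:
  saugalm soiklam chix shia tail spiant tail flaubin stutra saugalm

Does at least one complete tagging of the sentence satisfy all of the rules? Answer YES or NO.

Candidates per position — 1:saugalm {R,V}; 2:soiklam {V,N}; 3:chix {R,N}; 4:shia {N}; 5:tail {R,V}; 6:spiant {R}; 7:tail {R,V}; 8:flaubin {V,R}; 9:stutra {N,V}; 10:saugalm {R,V}.
One satisfying assignment: R V R N V R R R N V.
Rule-by-rule: rule 1 ✓; rule 2 ✓; rule 3 ✓.

YES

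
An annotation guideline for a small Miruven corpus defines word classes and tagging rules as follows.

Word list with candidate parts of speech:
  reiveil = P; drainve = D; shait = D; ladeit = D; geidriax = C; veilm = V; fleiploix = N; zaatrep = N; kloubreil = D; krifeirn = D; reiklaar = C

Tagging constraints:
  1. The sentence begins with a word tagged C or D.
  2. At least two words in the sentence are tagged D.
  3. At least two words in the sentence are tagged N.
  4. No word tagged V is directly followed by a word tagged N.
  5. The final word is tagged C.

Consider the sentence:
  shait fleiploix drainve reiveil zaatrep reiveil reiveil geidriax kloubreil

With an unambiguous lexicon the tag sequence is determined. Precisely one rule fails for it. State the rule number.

5

Fixed tagging: D N D P N P P C D.
Rule check: R1 ok, R2 ok, R3 ok, R4 ok, R5 fails.
Only rule 5 fails.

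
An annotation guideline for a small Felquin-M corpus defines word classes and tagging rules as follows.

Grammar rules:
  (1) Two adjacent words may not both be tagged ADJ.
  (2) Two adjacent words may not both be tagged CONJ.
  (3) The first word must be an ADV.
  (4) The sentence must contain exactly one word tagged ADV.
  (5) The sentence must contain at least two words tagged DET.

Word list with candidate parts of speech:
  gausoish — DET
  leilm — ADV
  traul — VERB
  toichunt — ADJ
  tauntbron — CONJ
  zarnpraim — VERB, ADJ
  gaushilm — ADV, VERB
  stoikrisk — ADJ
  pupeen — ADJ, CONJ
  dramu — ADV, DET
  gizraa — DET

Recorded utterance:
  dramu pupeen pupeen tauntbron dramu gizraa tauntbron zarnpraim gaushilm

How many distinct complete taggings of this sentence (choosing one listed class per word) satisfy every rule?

Candidates per position — 1:dramu {ADV,DET}; 2:pupeen {ADJ,CONJ}; 3:pupeen {ADJ,CONJ}; 4:tauntbron {CONJ}; 5:dramu {ADV,DET}; 6:gizraa {DET}; 7:tauntbron {CONJ}; 8:zarnpraim {VERB,ADJ}; 9:gaushilm {ADV,VERB}.
There are 64 candidate sequences in total.
The sequences that satisfy every rule: ADV CONJ ADJ CONJ DET DET CONJ VERB VERB; ADV CONJ ADJ CONJ DET DET CONJ ADJ VERB.
Count = 2.

2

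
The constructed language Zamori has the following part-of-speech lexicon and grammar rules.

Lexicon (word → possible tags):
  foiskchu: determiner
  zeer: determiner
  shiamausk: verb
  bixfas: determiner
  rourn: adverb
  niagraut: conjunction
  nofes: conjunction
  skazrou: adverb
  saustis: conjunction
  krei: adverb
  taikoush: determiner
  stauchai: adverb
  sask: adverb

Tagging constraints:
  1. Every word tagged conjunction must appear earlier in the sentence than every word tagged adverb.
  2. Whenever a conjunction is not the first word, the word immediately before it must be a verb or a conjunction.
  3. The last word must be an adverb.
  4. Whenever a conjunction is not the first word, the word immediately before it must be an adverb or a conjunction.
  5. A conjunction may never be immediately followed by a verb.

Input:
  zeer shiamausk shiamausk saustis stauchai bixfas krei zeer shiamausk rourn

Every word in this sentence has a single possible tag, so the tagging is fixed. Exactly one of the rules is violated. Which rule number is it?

Fixed tagging: determiner verb verb conjunction adverb determiner adverb determiner verb adverb.
Applying the rules: R1 holds, R2 holds, R3 holds, R4 violated, R5 holds.
Only rule 4 fails.

4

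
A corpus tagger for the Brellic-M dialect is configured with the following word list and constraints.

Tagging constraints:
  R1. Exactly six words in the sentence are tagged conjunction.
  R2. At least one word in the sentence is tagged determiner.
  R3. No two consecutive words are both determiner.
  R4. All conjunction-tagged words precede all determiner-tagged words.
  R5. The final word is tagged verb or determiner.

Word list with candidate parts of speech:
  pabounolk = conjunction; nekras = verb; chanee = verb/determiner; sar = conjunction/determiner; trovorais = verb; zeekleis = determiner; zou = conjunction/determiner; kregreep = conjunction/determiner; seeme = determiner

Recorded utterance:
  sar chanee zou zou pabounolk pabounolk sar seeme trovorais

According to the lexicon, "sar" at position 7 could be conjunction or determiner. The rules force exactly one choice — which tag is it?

Candidates per position — 1:sar {conjunction,determiner}; 2:chanee {verb,determiner}; 3:zou {conjunction,determiner}; 4:zou {conjunction,determiner}; 5:pabounolk {conjunction}; 6:pabounolk {conjunction}; 7:sar {conjunction,determiner}; 8:seeme {determiner}; 9:trovorais {verb}.
At position 1, choosing determiner makes rule 1 impossible to satisfy; hence conjunction.
At position 2, choosing determiner makes rule 4 impossible to satisfy; hence verb.
At position 3, choosing determiner makes rule 1 impossible to satisfy; hence conjunction.
At position 4, choosing determiner makes rule 1 impossible to satisfy; hence conjunction.
At position 7, choosing determiner makes rule 1 impossible to satisfy; hence conjunction.
So the tagging must be: conjunction verb conjunction conjunction conjunction conjunction conjunction determiner verb.
Check: rule 1 ✓; rule 2 ✓; rule 3 ✓; rule 4 ✓; rule 5 ✓.

conjunction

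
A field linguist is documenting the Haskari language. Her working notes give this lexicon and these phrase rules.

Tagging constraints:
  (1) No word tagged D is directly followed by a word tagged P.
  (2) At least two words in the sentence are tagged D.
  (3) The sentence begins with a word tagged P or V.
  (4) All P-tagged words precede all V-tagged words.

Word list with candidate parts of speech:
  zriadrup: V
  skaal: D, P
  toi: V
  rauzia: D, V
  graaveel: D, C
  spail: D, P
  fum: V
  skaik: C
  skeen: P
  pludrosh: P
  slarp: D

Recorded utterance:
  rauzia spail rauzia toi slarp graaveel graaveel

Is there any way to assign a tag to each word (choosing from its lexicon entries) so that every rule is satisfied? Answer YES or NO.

Candidates per position — 1:rauzia {D,V}; 2:spail {D,P}; 3:rauzia {D,V}; 4:toi {V}; 5:slarp {D}; 6:graaveel {D,C}; 7:graaveel {D,C}.
One satisfying assignment: V D V V D C C.
Check: rule 1 holds; rule 2 holds; rule 3 holds; rule 4 holds.

YES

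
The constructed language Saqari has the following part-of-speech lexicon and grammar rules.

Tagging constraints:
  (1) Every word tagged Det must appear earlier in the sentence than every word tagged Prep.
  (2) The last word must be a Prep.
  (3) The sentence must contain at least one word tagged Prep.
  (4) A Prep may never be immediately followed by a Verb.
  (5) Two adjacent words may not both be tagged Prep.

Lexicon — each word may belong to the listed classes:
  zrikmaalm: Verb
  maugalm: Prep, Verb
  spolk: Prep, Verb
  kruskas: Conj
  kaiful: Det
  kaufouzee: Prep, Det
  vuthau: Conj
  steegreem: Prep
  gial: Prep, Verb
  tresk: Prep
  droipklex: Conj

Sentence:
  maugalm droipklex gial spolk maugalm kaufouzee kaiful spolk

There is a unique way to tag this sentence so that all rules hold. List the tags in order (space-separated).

Verb Conj Verb Verb Verb Det Det Prep

Candidates per position — 1:maugalm {Prep,Verb}; 2:droipklex {Conj}; 3:gial {Prep,Verb}; 4:spolk {Prep,Verb}; 5:maugalm {Prep,Verb}; 6:kaufouzee {Prep,Det}; 7:kaiful {Det}; 8:spolk {Prep,Verb}.
If word 1 were Prep, no tagging could satisfy rule 1; so word 1 is Verb.
If word 3 were Prep, no tagging could satisfy rule 1; so word 3 is Verb.
If word 4 were Prep, no tagging could satisfy rule 1; so word 4 is Verb.
If word 5 were Prep, no tagging could satisfy rule 1; so word 5 is Verb.
If word 6 were Prep, no tagging could satisfy rule 1; so word 6 is Det.
If word 8 were Verb, no tagging could satisfy rule 2; so word 8 is Prep.
That leaves exactly one tagging: Verb Conj Verb Verb Verb Det Det Prep.
Rule-by-rule: rule 1 satisfied; rule 2 satisfied; rule 3 satisfied; rule 4 satisfied; rule 5 satisfied.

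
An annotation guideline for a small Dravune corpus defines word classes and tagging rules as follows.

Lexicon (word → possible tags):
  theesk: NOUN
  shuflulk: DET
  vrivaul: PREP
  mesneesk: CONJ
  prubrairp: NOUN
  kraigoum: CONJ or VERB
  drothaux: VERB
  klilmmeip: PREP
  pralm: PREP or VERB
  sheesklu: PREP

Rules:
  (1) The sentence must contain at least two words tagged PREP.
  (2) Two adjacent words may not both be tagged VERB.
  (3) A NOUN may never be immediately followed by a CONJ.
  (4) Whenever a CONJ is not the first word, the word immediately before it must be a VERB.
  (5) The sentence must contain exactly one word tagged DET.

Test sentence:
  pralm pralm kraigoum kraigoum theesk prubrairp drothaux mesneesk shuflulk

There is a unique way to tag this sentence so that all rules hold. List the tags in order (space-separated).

Candidates per position — 1:pralm {PREP,VERB}; 2:pralm {PREP,VERB}; 3:kraigoum {CONJ,VERB}; 4:kraigoum {CONJ,VERB}; 5:theesk {NOUN}; 6:prubrairp {NOUN}; 7:drothaux {VERB}; 8:mesneesk {CONJ}; 9:shuflulk {DET}.
Word 1 cannot be VERB — rule 1 would then fail for every completion. It is PREP.
Word 2 cannot be VERB — rule 1 would then fail for every completion. It is PREP.
Word 3 cannot be CONJ — rule 4 would then fail for every completion. It is VERB.
Word 4 cannot be VERB — rule 2 would then fail for every completion. It is CONJ.
So the tagging must be: PREP PREP VERB CONJ NOUN NOUN VERB CONJ DET.
Checking: rule 1 ok; rule 2 ok; rule 3 ok; rule 4 ok; rule 5 ok.

PREP PREP VERB CONJ NOUN NOUN VERB CONJ DET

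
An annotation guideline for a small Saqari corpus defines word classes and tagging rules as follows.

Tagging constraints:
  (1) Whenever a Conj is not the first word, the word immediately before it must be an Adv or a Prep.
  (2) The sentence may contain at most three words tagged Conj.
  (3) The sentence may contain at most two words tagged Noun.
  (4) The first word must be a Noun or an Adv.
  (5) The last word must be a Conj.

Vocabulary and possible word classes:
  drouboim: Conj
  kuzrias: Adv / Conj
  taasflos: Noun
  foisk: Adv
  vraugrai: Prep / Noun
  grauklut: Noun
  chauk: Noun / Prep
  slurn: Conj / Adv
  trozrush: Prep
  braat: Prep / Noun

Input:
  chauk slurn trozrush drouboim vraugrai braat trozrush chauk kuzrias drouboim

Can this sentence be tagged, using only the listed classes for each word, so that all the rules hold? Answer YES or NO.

YES

Candidates per position — 1:chauk {Noun,Prep}; 2:slurn {Conj,Adv}; 3:trozrush {Prep}; 4:drouboim {Conj}; 5:vraugrai {Prep,Noun}; 6:braat {Prep,Noun}; 7:trozrush {Prep}; 8:chauk {Noun,Prep}; 9:kuzrias {Adv,Conj}; 10:drouboim {Conj}.
One satisfying assignment: Noun Adv Prep Conj Prep Noun Prep Prep Adv Conj.
Verifying each rule — rule 1 ✓; rule 2 ✓; rule 3 ✓; rule 4 ✓; rule 5 ✓.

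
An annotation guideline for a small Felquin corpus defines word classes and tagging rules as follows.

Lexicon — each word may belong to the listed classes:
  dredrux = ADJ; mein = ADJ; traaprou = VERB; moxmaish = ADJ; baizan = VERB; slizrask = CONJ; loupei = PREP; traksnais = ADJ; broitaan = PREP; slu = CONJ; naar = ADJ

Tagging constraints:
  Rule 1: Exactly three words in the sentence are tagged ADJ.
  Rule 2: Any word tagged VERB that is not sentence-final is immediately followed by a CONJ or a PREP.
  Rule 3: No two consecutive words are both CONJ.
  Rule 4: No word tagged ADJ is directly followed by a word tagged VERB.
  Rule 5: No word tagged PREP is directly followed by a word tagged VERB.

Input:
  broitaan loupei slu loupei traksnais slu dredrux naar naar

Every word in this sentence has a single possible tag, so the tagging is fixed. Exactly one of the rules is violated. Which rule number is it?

1

Fixed tagging: PREP PREP CONJ PREP ADJ CONJ ADJ ADJ ADJ.
Rule check: R1 ✗, R2 ✓, R3 ✓, R4 ✓, R5 ✓.
Only rule 1 fails.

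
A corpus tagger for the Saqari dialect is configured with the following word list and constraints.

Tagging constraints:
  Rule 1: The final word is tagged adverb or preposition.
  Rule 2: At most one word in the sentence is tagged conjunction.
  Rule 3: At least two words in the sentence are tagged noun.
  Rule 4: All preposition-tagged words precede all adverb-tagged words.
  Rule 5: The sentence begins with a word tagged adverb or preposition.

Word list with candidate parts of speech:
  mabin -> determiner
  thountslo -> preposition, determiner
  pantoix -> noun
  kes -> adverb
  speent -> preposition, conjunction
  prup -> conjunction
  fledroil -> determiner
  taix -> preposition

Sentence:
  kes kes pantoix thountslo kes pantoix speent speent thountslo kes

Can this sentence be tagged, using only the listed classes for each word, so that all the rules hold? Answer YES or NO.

Candidates per position — 1:kes {adverb}; 2:kes {adverb}; 3:pantoix {noun}; 4:thountslo {preposition,determiner}; 5:kes {adverb}; 6:pantoix {noun}; 7:speent {preposition,conjunction}; 8:speent {preposition,conjunction}; 9:thountslo {preposition,determiner}; 10:kes {adverb}.
Every candidate sequence violates at least one rule; no consistent tagging exists.

NO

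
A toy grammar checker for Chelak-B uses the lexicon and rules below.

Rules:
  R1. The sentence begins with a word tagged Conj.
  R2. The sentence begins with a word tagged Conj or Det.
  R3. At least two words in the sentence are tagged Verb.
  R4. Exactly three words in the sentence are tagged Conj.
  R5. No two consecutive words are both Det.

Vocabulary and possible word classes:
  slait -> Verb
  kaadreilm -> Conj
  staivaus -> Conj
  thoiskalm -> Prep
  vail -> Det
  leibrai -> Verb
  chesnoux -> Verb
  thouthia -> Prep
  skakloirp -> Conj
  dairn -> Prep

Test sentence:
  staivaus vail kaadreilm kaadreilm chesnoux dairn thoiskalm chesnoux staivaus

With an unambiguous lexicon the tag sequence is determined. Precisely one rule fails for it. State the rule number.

Fixed tagging: Conj Det Conj Conj Verb Prep Prep Verb Conj.
Checking each rule: R1 ✓, R2 ✓, R3 ✓, R4 ✗, R5 ✓.
Only rule 4 fails.

4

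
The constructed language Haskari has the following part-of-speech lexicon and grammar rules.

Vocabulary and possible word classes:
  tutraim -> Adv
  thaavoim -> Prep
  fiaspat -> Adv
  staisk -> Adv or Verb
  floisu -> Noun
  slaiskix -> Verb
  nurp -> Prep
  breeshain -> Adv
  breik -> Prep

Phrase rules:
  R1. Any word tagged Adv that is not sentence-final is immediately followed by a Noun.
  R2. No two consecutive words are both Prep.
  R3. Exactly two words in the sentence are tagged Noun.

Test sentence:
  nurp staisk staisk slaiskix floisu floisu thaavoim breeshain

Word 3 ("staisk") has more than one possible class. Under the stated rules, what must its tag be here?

Candidates per position — 1:nurp {Prep}; 2:staisk {Adv,Verb}; 3:staisk {Adv,Verb}; 4:slaiskix {Verb}; 5:floisu {Noun}; 6:floisu {Noun}; 7:thaavoim {Prep}; 8:breeshain {Adv}.
Word 2 cannot be Adv — rule 1 would then fail for every completion. It is Verb.
Word 3 cannot be Adv — rule 1 would then fail for every completion. It is Verb.
The unique satisfying tagging is: Prep Verb Verb Verb Noun Noun Prep Adv.
Check: rule 1 ✓; rule 2 ✓; rule 3 ✓.

Verb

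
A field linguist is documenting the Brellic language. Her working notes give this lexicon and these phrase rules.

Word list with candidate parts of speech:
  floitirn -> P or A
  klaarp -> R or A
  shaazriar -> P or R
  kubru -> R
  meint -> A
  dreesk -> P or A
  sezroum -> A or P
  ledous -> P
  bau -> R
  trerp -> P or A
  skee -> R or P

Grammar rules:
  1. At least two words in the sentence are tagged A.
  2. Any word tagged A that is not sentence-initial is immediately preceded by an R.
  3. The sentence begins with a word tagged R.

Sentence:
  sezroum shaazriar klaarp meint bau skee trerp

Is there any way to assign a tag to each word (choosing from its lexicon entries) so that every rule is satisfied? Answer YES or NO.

Candidates per position — 1:sezroum {A,P}; 2:shaazriar {P,R}; 3:klaarp {R,A}; 4:meint {A}; 5:bau {R}; 6:skee {R,P}; 7:trerp {P,A}.
Rule 3 cannot be satisfied by any choice of tags from the lexicon.
So there is no consistent tagging.

NO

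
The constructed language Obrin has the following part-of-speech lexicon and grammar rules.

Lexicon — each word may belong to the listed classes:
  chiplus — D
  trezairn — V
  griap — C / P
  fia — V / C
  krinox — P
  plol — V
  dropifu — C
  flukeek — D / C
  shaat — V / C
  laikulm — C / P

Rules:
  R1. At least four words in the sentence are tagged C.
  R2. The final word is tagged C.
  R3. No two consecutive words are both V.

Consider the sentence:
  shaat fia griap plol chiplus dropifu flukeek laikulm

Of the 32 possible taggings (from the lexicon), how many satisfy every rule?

Candidates per position — 1:shaat {V,C}; 2:fia {V,C}; 3:griap {C,P}; 4:plol {V}; 5:chiplus {D}; 6:dropifu {C}; 7:flukeek {D,C}; 8:laikulm {C,P}.
There are 32 candidate sequences in total.
Checking each against the rules leaves 10 sequences.
Count = 10.

10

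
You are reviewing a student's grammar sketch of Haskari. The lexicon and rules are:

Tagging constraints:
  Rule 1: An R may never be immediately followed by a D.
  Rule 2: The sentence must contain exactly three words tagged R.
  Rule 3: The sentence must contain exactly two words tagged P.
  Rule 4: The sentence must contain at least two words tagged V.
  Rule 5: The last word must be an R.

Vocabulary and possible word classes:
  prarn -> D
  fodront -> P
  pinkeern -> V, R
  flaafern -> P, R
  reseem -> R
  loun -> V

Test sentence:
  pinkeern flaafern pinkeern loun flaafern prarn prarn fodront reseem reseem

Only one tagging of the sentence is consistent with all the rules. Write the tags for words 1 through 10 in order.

V R V V P D D P R R

Candidates per position — 1:pinkeern {V,R}; 2:flaafern {P,R}; 3:pinkeern {V,R}; 4:loun {V}; 5:flaafern {P,R}; 6:prarn {D}; 7:prarn {D}; 8:fodront {P}; 9:reseem {R}; 10:reseem {R}.
If word 5 were R, no tagging could satisfy rule 1; so word 5 is P.
If word 2 were P, no tagging could satisfy rule 3; so word 2 is R.
If word 3 were R, no tagging could satisfy rule 2; so word 3 is V.
If word 1 were R, no tagging could satisfy rule 2; so word 1 is V.
The unique satisfying tagging is: V R V V P D D P R R.
Check: rule 1 ✓; rule 2 ✓; rule 3 ✓; rule 4 ✓; rule 5 ✓.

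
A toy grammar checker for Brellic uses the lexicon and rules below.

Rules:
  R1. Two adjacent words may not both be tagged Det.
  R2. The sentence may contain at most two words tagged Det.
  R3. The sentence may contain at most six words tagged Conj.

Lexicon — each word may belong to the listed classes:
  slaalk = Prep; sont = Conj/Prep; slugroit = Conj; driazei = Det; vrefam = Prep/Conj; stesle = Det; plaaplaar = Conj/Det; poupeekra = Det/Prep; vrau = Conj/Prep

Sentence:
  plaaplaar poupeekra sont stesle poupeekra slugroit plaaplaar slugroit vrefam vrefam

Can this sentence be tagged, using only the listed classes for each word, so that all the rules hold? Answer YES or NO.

YES

Candidates per position — 1:plaaplaar {Conj,Det}; 2:poupeekra {Det,Prep}; 3:sont {Conj,Prep}; 4:stesle {Det}; 5:poupeekra {Det,Prep}; 6:slugroit {Conj}; 7:plaaplaar {Conj,Det}; 8:slugroit {Conj}; 9:vrefam {Prep,Conj}; 10:vrefam {Prep,Conj}.
One satisfying assignment: Conj Prep Prep Det Prep Conj Det Conj Prep Prep.
Check: rule 1 ✓; rule 2 ✓; rule 3 ✓.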